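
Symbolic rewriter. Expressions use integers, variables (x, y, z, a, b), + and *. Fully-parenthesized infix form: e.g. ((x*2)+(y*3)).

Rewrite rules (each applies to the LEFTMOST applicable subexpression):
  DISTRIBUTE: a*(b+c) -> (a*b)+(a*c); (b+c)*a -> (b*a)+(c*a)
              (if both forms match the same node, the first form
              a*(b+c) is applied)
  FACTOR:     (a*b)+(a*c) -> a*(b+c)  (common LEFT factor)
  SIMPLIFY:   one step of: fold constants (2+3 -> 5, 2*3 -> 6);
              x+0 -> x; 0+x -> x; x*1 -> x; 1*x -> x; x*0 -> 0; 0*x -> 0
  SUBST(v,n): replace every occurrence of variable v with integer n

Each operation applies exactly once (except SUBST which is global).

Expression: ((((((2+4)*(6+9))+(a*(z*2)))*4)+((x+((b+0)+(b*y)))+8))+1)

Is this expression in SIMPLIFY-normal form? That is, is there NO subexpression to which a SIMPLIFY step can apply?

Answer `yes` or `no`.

Expression: ((((((2+4)*(6+9))+(a*(z*2)))*4)+((x+((b+0)+(b*y)))+8))+1)
Scanning for simplifiable subexpressions (pre-order)...
  at root: ((((((2+4)*(6+9))+(a*(z*2)))*4)+((x+((b+0)+(b*y)))+8))+1) (not simplifiable)
  at L: (((((2+4)*(6+9))+(a*(z*2)))*4)+((x+((b+0)+(b*y)))+8)) (not simplifiable)
  at LL: ((((2+4)*(6+9))+(a*(z*2)))*4) (not simplifiable)
  at LLL: (((2+4)*(6+9))+(a*(z*2))) (not simplifiable)
  at LLLL: ((2+4)*(6+9)) (not simplifiable)
  at LLLLL: (2+4) (SIMPLIFIABLE)
  at LLLLR: (6+9) (SIMPLIFIABLE)
  at LLLR: (a*(z*2)) (not simplifiable)
  at LLLRR: (z*2) (not simplifiable)
  at LR: ((x+((b+0)+(b*y)))+8) (not simplifiable)
  at LRL: (x+((b+0)+(b*y))) (not simplifiable)
  at LRLR: ((b+0)+(b*y)) (not simplifiable)
  at LRLRL: (b+0) (SIMPLIFIABLE)
  at LRLRR: (b*y) (not simplifiable)
Found simplifiable subexpr at path LLLLL: (2+4)
One SIMPLIFY step would give: (((((6*(6+9))+(a*(z*2)))*4)+((x+((b+0)+(b*y)))+8))+1)
-> NOT in normal form.

Answer: no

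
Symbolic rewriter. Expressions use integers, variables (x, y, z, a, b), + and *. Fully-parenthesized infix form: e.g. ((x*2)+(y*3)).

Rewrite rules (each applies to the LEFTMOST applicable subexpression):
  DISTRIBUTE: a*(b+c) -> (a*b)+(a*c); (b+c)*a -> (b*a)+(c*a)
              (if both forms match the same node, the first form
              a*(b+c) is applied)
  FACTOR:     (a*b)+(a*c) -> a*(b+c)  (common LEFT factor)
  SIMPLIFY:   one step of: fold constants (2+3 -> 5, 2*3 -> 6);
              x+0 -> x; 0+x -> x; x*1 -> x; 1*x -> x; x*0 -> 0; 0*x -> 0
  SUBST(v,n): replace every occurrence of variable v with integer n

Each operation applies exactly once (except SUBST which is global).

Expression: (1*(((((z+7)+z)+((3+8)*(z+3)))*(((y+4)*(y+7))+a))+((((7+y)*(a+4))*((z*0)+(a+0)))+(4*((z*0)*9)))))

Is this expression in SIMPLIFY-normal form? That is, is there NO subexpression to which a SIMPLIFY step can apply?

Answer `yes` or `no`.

Answer: no

Derivation:
Expression: (1*(((((z+7)+z)+((3+8)*(z+3)))*(((y+4)*(y+7))+a))+((((7+y)*(a+4))*((z*0)+(a+0)))+(4*((z*0)*9)))))
Scanning for simplifiable subexpressions (pre-order)...
  at root: (1*(((((z+7)+z)+((3+8)*(z+3)))*(((y+4)*(y+7))+a))+((((7+y)*(a+4))*((z*0)+(a+0)))+(4*((z*0)*9))))) (SIMPLIFIABLE)
  at R: (((((z+7)+z)+((3+8)*(z+3)))*(((y+4)*(y+7))+a))+((((7+y)*(a+4))*((z*0)+(a+0)))+(4*((z*0)*9)))) (not simplifiable)
  at RL: ((((z+7)+z)+((3+8)*(z+3)))*(((y+4)*(y+7))+a)) (not simplifiable)
  at RLL: (((z+7)+z)+((3+8)*(z+3))) (not simplifiable)
  at RLLL: ((z+7)+z) (not simplifiable)
  at RLLLL: (z+7) (not simplifiable)
  at RLLR: ((3+8)*(z+3)) (not simplifiable)
  at RLLRL: (3+8) (SIMPLIFIABLE)
  at RLLRR: (z+3) (not simplifiable)
  at RLR: (((y+4)*(y+7))+a) (not simplifiable)
  at RLRL: ((y+4)*(y+7)) (not simplifiable)
  at RLRLL: (y+4) (not simplifiable)
  at RLRLR: (y+7) (not simplifiable)
  at RR: ((((7+y)*(a+4))*((z*0)+(a+0)))+(4*((z*0)*9))) (not simplifiable)
  at RRL: (((7+y)*(a+4))*((z*0)+(a+0))) (not simplifiable)
  at RRLL: ((7+y)*(a+4)) (not simplifiable)
  at RRLLL: (7+y) (not simplifiable)
  at RRLLR: (a+4) (not simplifiable)
  at RRLR: ((z*0)+(a+0)) (not simplifiable)
  at RRLRL: (z*0) (SIMPLIFIABLE)
  at RRLRR: (a+0) (SIMPLIFIABLE)
  at RRR: (4*((z*0)*9)) (not simplifiable)
  at RRRR: ((z*0)*9) (not simplifiable)
  at RRRRL: (z*0) (SIMPLIFIABLE)
Found simplifiable subexpr at path root: (1*(((((z+7)+z)+((3+8)*(z+3)))*(((y+4)*(y+7))+a))+((((7+y)*(a+4))*((z*0)+(a+0)))+(4*((z*0)*9)))))
One SIMPLIFY step would give: (((((z+7)+z)+((3+8)*(z+3)))*(((y+4)*(y+7))+a))+((((7+y)*(a+4))*((z*0)+(a+0)))+(4*((z*0)*9))))
-> NOT in normal form.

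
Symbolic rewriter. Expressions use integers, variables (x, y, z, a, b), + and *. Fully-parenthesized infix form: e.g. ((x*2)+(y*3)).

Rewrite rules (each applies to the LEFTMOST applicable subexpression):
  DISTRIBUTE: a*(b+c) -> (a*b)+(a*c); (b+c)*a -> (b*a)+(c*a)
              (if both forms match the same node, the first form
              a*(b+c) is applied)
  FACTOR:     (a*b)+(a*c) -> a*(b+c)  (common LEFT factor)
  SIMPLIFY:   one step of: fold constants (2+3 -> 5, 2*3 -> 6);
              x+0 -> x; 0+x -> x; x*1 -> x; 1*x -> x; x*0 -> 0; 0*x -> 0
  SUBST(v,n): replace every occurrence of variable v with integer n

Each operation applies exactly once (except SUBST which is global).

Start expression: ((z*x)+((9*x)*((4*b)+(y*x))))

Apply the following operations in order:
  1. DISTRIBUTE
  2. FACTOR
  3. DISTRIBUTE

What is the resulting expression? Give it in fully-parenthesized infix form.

Start: ((z*x)+((9*x)*((4*b)+(y*x))))
Apply DISTRIBUTE at R (target: ((9*x)*((4*b)+(y*x)))): ((z*x)+((9*x)*((4*b)+(y*x)))) -> ((z*x)+(((9*x)*(4*b))+((9*x)*(y*x))))
Apply FACTOR at R (target: (((9*x)*(4*b))+((9*x)*(y*x)))): ((z*x)+(((9*x)*(4*b))+((9*x)*(y*x)))) -> ((z*x)+((9*x)*((4*b)+(y*x))))
Apply DISTRIBUTE at R (target: ((9*x)*((4*b)+(y*x)))): ((z*x)+((9*x)*((4*b)+(y*x)))) -> ((z*x)+(((9*x)*(4*b))+((9*x)*(y*x))))

Answer: ((z*x)+(((9*x)*(4*b))+((9*x)*(y*x))))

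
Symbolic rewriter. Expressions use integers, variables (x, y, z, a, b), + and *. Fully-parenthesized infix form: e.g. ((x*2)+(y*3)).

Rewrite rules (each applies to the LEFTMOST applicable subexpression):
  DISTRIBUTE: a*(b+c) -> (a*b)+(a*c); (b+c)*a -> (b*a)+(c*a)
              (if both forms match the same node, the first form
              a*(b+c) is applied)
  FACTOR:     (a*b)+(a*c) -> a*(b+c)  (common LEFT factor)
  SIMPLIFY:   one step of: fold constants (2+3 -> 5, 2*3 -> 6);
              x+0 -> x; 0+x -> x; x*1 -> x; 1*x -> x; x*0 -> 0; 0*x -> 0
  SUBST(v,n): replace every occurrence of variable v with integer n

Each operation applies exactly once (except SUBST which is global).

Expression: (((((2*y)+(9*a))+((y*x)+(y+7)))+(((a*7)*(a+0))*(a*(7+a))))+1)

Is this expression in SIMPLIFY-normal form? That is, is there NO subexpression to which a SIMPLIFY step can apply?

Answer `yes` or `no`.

Answer: no

Derivation:
Expression: (((((2*y)+(9*a))+((y*x)+(y+7)))+(((a*7)*(a+0))*(a*(7+a))))+1)
Scanning for simplifiable subexpressions (pre-order)...
  at root: (((((2*y)+(9*a))+((y*x)+(y+7)))+(((a*7)*(a+0))*(a*(7+a))))+1) (not simplifiable)
  at L: ((((2*y)+(9*a))+((y*x)+(y+7)))+(((a*7)*(a+0))*(a*(7+a)))) (not simplifiable)
  at LL: (((2*y)+(9*a))+((y*x)+(y+7))) (not simplifiable)
  at LLL: ((2*y)+(9*a)) (not simplifiable)
  at LLLL: (2*y) (not simplifiable)
  at LLLR: (9*a) (not simplifiable)
  at LLR: ((y*x)+(y+7)) (not simplifiable)
  at LLRL: (y*x) (not simplifiable)
  at LLRR: (y+7) (not simplifiable)
  at LR: (((a*7)*(a+0))*(a*(7+a))) (not simplifiable)
  at LRL: ((a*7)*(a+0)) (not simplifiable)
  at LRLL: (a*7) (not simplifiable)
  at LRLR: (a+0) (SIMPLIFIABLE)
  at LRR: (a*(7+a)) (not simplifiable)
  at LRRR: (7+a) (not simplifiable)
Found simplifiable subexpr at path LRLR: (a+0)
One SIMPLIFY step would give: (((((2*y)+(9*a))+((y*x)+(y+7)))+(((a*7)*a)*(a*(7+a))))+1)
-> NOT in normal form.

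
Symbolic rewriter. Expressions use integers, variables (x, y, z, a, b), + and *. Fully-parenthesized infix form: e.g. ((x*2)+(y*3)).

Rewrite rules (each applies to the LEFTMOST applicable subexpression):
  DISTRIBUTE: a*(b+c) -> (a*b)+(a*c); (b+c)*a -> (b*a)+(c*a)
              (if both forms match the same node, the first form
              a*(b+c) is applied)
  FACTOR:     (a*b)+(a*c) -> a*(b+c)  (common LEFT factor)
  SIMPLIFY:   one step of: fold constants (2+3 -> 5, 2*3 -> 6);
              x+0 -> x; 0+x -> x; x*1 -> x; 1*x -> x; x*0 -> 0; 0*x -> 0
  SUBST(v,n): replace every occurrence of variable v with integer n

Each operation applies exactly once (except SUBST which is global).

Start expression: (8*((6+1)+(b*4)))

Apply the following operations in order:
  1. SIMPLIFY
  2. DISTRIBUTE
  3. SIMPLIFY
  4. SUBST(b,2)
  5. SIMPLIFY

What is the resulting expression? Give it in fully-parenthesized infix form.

Start: (8*((6+1)+(b*4)))
Apply SIMPLIFY at RL (target: (6+1)): (8*((6+1)+(b*4))) -> (8*(7+(b*4)))
Apply DISTRIBUTE at root (target: (8*(7+(b*4)))): (8*(7+(b*4))) -> ((8*7)+(8*(b*4)))
Apply SIMPLIFY at L (target: (8*7)): ((8*7)+(8*(b*4))) -> (56+(8*(b*4)))
Apply SUBST(b,2): (56+(8*(b*4))) -> (56+(8*(2*4)))
Apply SIMPLIFY at RR (target: (2*4)): (56+(8*(2*4))) -> (56+(8*8))

Answer: (56+(8*8))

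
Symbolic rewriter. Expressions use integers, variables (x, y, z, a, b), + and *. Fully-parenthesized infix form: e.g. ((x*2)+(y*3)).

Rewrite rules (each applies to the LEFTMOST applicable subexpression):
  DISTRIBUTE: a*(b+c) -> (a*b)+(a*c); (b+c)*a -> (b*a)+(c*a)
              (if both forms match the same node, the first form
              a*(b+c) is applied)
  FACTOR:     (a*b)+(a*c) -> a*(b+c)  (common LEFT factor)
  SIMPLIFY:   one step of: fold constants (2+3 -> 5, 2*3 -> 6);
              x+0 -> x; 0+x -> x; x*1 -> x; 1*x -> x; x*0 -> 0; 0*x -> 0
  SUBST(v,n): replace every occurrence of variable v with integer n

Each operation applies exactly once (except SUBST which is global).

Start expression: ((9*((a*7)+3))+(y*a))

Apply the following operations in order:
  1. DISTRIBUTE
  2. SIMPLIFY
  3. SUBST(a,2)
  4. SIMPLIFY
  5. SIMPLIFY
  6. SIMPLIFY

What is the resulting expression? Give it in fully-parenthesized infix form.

Start: ((9*((a*7)+3))+(y*a))
Apply DISTRIBUTE at L (target: (9*((a*7)+3))): ((9*((a*7)+3))+(y*a)) -> (((9*(a*7))+(9*3))+(y*a))
Apply SIMPLIFY at LR (target: (9*3)): (((9*(a*7))+(9*3))+(y*a)) -> (((9*(a*7))+27)+(y*a))
Apply SUBST(a,2): (((9*(a*7))+27)+(y*a)) -> (((9*(2*7))+27)+(y*2))
Apply SIMPLIFY at LLR (target: (2*7)): (((9*(2*7))+27)+(y*2)) -> (((9*14)+27)+(y*2))
Apply SIMPLIFY at LL (target: (9*14)): (((9*14)+27)+(y*2)) -> ((126+27)+(y*2))
Apply SIMPLIFY at L (target: (126+27)): ((126+27)+(y*2)) -> (153+(y*2))

Answer: (153+(y*2))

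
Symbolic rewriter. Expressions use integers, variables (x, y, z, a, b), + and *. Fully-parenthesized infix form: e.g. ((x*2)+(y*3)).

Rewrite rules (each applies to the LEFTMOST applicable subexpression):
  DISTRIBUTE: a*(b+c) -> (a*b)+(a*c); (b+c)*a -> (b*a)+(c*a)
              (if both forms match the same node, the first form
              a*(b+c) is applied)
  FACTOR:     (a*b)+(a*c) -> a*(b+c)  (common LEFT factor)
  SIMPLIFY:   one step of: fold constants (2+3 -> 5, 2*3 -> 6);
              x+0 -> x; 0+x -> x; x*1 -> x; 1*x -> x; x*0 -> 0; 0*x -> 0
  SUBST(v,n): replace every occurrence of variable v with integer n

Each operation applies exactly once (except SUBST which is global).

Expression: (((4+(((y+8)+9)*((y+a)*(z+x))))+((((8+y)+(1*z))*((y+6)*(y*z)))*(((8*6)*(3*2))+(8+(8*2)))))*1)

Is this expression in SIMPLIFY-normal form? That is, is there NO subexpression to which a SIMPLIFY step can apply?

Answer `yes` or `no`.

Answer: no

Derivation:
Expression: (((4+(((y+8)+9)*((y+a)*(z+x))))+((((8+y)+(1*z))*((y+6)*(y*z)))*(((8*6)*(3*2))+(8+(8*2)))))*1)
Scanning for simplifiable subexpressions (pre-order)...
  at root: (((4+(((y+8)+9)*((y+a)*(z+x))))+((((8+y)+(1*z))*((y+6)*(y*z)))*(((8*6)*(3*2))+(8+(8*2)))))*1) (SIMPLIFIABLE)
  at L: ((4+(((y+8)+9)*((y+a)*(z+x))))+((((8+y)+(1*z))*((y+6)*(y*z)))*(((8*6)*(3*2))+(8+(8*2))))) (not simplifiable)
  at LL: (4+(((y+8)+9)*((y+a)*(z+x)))) (not simplifiable)
  at LLR: (((y+8)+9)*((y+a)*(z+x))) (not simplifiable)
  at LLRL: ((y+8)+9) (not simplifiable)
  at LLRLL: (y+8) (not simplifiable)
  at LLRR: ((y+a)*(z+x)) (not simplifiable)
  at LLRRL: (y+a) (not simplifiable)
  at LLRRR: (z+x) (not simplifiable)
  at LR: ((((8+y)+(1*z))*((y+6)*(y*z)))*(((8*6)*(3*2))+(8+(8*2)))) (not simplifiable)
  at LRL: (((8+y)+(1*z))*((y+6)*(y*z))) (not simplifiable)
  at LRLL: ((8+y)+(1*z)) (not simplifiable)
  at LRLLL: (8+y) (not simplifiable)
  at LRLLR: (1*z) (SIMPLIFIABLE)
  at LRLR: ((y+6)*(y*z)) (not simplifiable)
  at LRLRL: (y+6) (not simplifiable)
  at LRLRR: (y*z) (not simplifiable)
  at LRR: (((8*6)*(3*2))+(8+(8*2))) (not simplifiable)
  at LRRL: ((8*6)*(3*2)) (not simplifiable)
  at LRRLL: (8*6) (SIMPLIFIABLE)
  at LRRLR: (3*2) (SIMPLIFIABLE)
  at LRRR: (8+(8*2)) (not simplifiable)
  at LRRRR: (8*2) (SIMPLIFIABLE)
Found simplifiable subexpr at path root: (((4+(((y+8)+9)*((y+a)*(z+x))))+((((8+y)+(1*z))*((y+6)*(y*z)))*(((8*6)*(3*2))+(8+(8*2)))))*1)
One SIMPLIFY step would give: ((4+(((y+8)+9)*((y+a)*(z+x))))+((((8+y)+(1*z))*((y+6)*(y*z)))*(((8*6)*(3*2))+(8+(8*2)))))
-> NOT in normal form.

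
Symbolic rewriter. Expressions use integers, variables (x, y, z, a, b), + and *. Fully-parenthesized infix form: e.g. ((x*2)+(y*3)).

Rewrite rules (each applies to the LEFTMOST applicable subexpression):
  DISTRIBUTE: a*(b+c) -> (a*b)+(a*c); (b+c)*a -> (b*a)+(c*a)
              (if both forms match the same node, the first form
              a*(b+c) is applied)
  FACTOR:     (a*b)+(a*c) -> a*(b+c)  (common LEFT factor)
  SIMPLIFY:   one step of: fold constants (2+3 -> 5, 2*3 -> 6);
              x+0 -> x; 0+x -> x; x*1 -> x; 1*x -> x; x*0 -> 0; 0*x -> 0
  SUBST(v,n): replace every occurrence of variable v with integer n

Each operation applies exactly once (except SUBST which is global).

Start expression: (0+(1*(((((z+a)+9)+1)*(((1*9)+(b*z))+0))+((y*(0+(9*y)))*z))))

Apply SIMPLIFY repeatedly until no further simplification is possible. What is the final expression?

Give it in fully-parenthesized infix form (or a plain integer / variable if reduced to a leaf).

Answer: (((((z+a)+9)+1)*(9+(b*z)))+((y*(9*y))*z))

Derivation:
Start: (0+(1*(((((z+a)+9)+1)*(((1*9)+(b*z))+0))+((y*(0+(9*y)))*z))))
Step 1: at root: (0+(1*(((((z+a)+9)+1)*(((1*9)+(b*z))+0))+((y*(0+(9*y)))*z)))) -> (1*(((((z+a)+9)+1)*(((1*9)+(b*z))+0))+((y*(0+(9*y)))*z))); overall: (0+(1*(((((z+a)+9)+1)*(((1*9)+(b*z))+0))+((y*(0+(9*y)))*z)))) -> (1*(((((z+a)+9)+1)*(((1*9)+(b*z))+0))+((y*(0+(9*y)))*z)))
Step 2: at root: (1*(((((z+a)+9)+1)*(((1*9)+(b*z))+0))+((y*(0+(9*y)))*z))) -> (((((z+a)+9)+1)*(((1*9)+(b*z))+0))+((y*(0+(9*y)))*z)); overall: (1*(((((z+a)+9)+1)*(((1*9)+(b*z))+0))+((y*(0+(9*y)))*z))) -> (((((z+a)+9)+1)*(((1*9)+(b*z))+0))+((y*(0+(9*y)))*z))
Step 3: at LR: (((1*9)+(b*z))+0) -> ((1*9)+(b*z)); overall: (((((z+a)+9)+1)*(((1*9)+(b*z))+0))+((y*(0+(9*y)))*z)) -> (((((z+a)+9)+1)*((1*9)+(b*z)))+((y*(0+(9*y)))*z))
Step 4: at LRL: (1*9) -> 9; overall: (((((z+a)+9)+1)*((1*9)+(b*z)))+((y*(0+(9*y)))*z)) -> (((((z+a)+9)+1)*(9+(b*z)))+((y*(0+(9*y)))*z))
Step 5: at RLR: (0+(9*y)) -> (9*y); overall: (((((z+a)+9)+1)*(9+(b*z)))+((y*(0+(9*y)))*z)) -> (((((z+a)+9)+1)*(9+(b*z)))+((y*(9*y))*z))
Fixed point: (((((z+a)+9)+1)*(9+(b*z)))+((y*(9*y))*z))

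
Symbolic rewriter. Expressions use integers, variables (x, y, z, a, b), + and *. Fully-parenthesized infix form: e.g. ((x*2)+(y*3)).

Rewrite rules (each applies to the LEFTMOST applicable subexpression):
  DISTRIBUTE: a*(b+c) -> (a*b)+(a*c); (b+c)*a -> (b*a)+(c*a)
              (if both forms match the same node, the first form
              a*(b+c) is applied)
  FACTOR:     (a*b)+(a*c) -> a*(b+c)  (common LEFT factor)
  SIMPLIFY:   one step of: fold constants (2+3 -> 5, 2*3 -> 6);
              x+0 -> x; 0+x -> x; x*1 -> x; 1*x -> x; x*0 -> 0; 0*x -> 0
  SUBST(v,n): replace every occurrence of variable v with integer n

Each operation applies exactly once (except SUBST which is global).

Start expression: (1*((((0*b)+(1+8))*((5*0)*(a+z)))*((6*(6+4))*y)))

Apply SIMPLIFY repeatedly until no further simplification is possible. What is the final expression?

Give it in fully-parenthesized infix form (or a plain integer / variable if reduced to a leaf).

Start: (1*((((0*b)+(1+8))*((5*0)*(a+z)))*((6*(6+4))*y)))
Step 1: at root: (1*((((0*b)+(1+8))*((5*0)*(a+z)))*((6*(6+4))*y))) -> ((((0*b)+(1+8))*((5*0)*(a+z)))*((6*(6+4))*y)); overall: (1*((((0*b)+(1+8))*((5*0)*(a+z)))*((6*(6+4))*y))) -> ((((0*b)+(1+8))*((5*0)*(a+z)))*((6*(6+4))*y))
Step 2: at LLL: (0*b) -> 0; overall: ((((0*b)+(1+8))*((5*0)*(a+z)))*((6*(6+4))*y)) -> (((0+(1+8))*((5*0)*(a+z)))*((6*(6+4))*y))
Step 3: at LL: (0+(1+8)) -> (1+8); overall: (((0+(1+8))*((5*0)*(a+z)))*((6*(6+4))*y)) -> (((1+8)*((5*0)*(a+z)))*((6*(6+4))*y))
Step 4: at LL: (1+8) -> 9; overall: (((1+8)*((5*0)*(a+z)))*((6*(6+4))*y)) -> ((9*((5*0)*(a+z)))*((6*(6+4))*y))
Step 5: at LRL: (5*0) -> 0; overall: ((9*((5*0)*(a+z)))*((6*(6+4))*y)) -> ((9*(0*(a+z)))*((6*(6+4))*y))
Step 6: at LR: (0*(a+z)) -> 0; overall: ((9*(0*(a+z)))*((6*(6+4))*y)) -> ((9*0)*((6*(6+4))*y))
Step 7: at L: (9*0) -> 0; overall: ((9*0)*((6*(6+4))*y)) -> (0*((6*(6+4))*y))
Step 8: at root: (0*((6*(6+4))*y)) -> 0; overall: (0*((6*(6+4))*y)) -> 0
Fixed point: 0

Answer: 0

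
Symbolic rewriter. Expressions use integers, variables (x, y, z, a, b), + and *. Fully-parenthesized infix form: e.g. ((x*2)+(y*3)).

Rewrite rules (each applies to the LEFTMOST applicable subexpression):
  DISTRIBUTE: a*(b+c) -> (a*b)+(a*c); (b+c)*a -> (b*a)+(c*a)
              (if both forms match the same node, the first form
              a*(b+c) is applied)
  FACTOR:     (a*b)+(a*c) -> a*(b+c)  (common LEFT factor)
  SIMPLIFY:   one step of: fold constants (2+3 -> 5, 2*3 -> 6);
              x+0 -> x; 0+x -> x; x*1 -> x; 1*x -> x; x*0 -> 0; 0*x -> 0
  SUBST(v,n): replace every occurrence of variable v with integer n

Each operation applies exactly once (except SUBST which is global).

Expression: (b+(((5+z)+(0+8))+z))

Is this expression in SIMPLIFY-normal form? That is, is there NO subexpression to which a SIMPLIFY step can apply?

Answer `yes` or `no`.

Expression: (b+(((5+z)+(0+8))+z))
Scanning for simplifiable subexpressions (pre-order)...
  at root: (b+(((5+z)+(0+8))+z)) (not simplifiable)
  at R: (((5+z)+(0+8))+z) (not simplifiable)
  at RL: ((5+z)+(0+8)) (not simplifiable)
  at RLL: (5+z) (not simplifiable)
  at RLR: (0+8) (SIMPLIFIABLE)
Found simplifiable subexpr at path RLR: (0+8)
One SIMPLIFY step would give: (b+(((5+z)+8)+z))
-> NOT in normal form.

Answer: no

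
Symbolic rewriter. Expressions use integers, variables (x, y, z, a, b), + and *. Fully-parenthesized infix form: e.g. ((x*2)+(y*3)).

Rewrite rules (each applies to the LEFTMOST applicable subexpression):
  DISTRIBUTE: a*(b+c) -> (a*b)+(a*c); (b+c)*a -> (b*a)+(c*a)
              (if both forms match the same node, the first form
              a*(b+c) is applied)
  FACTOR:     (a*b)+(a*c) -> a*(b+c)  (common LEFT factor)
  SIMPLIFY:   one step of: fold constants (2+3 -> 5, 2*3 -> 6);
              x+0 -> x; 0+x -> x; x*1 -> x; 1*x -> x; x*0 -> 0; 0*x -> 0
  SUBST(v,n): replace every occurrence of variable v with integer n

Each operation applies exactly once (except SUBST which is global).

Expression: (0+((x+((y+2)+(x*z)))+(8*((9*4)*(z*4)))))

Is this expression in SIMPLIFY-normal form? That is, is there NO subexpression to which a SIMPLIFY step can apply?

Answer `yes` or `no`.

Expression: (0+((x+((y+2)+(x*z)))+(8*((9*4)*(z*4)))))
Scanning for simplifiable subexpressions (pre-order)...
  at root: (0+((x+((y+2)+(x*z)))+(8*((9*4)*(z*4))))) (SIMPLIFIABLE)
  at R: ((x+((y+2)+(x*z)))+(8*((9*4)*(z*4)))) (not simplifiable)
  at RL: (x+((y+2)+(x*z))) (not simplifiable)
  at RLR: ((y+2)+(x*z)) (not simplifiable)
  at RLRL: (y+2) (not simplifiable)
  at RLRR: (x*z) (not simplifiable)
  at RR: (8*((9*4)*(z*4))) (not simplifiable)
  at RRR: ((9*4)*(z*4)) (not simplifiable)
  at RRRL: (9*4) (SIMPLIFIABLE)
  at RRRR: (z*4) (not simplifiable)
Found simplifiable subexpr at path root: (0+((x+((y+2)+(x*z)))+(8*((9*4)*(z*4)))))
One SIMPLIFY step would give: ((x+((y+2)+(x*z)))+(8*((9*4)*(z*4))))
-> NOT in normal form.

Answer: no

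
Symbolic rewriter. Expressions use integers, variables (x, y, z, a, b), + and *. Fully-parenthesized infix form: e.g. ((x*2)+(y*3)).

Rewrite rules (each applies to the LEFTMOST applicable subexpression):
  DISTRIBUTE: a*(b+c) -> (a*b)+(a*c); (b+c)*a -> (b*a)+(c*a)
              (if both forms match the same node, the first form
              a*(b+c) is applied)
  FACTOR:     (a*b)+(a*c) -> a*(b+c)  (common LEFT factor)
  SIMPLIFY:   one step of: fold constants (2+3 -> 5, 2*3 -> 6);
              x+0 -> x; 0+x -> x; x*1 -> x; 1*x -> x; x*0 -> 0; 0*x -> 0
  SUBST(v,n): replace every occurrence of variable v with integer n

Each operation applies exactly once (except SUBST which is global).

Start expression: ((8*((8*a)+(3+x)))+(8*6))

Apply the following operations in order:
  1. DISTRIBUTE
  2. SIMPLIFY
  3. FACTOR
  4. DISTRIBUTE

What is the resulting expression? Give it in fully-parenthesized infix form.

Start: ((8*((8*a)+(3+x)))+(8*6))
Apply DISTRIBUTE at L (target: (8*((8*a)+(3+x)))): ((8*((8*a)+(3+x)))+(8*6)) -> (((8*(8*a))+(8*(3+x)))+(8*6))
Apply SIMPLIFY at R (target: (8*6)): (((8*(8*a))+(8*(3+x)))+(8*6)) -> (((8*(8*a))+(8*(3+x)))+48)
Apply FACTOR at L (target: ((8*(8*a))+(8*(3+x)))): (((8*(8*a))+(8*(3+x)))+48) -> ((8*((8*a)+(3+x)))+48)
Apply DISTRIBUTE at L (target: (8*((8*a)+(3+x)))): ((8*((8*a)+(3+x)))+48) -> (((8*(8*a))+(8*(3+x)))+48)

Answer: (((8*(8*a))+(8*(3+x)))+48)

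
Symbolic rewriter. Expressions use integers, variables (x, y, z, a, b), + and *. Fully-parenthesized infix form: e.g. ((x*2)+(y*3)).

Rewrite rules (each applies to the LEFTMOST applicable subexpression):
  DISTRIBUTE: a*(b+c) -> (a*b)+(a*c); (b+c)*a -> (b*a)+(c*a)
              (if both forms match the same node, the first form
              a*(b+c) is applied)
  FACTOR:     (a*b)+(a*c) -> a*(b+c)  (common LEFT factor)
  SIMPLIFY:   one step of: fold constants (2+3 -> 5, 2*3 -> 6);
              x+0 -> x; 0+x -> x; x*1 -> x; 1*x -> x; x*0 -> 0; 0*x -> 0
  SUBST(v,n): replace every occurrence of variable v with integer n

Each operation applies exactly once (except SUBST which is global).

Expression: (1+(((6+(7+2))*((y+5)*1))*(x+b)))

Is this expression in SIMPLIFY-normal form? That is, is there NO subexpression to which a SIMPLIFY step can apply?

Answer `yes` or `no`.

Answer: no

Derivation:
Expression: (1+(((6+(7+2))*((y+5)*1))*(x+b)))
Scanning for simplifiable subexpressions (pre-order)...
  at root: (1+(((6+(7+2))*((y+5)*1))*(x+b))) (not simplifiable)
  at R: (((6+(7+2))*((y+5)*1))*(x+b)) (not simplifiable)
  at RL: ((6+(7+2))*((y+5)*1)) (not simplifiable)
  at RLL: (6+(7+2)) (not simplifiable)
  at RLLR: (7+2) (SIMPLIFIABLE)
  at RLR: ((y+5)*1) (SIMPLIFIABLE)
  at RLRL: (y+5) (not simplifiable)
  at RR: (x+b) (not simplifiable)
Found simplifiable subexpr at path RLLR: (7+2)
One SIMPLIFY step would give: (1+(((6+9)*((y+5)*1))*(x+b)))
-> NOT in normal form.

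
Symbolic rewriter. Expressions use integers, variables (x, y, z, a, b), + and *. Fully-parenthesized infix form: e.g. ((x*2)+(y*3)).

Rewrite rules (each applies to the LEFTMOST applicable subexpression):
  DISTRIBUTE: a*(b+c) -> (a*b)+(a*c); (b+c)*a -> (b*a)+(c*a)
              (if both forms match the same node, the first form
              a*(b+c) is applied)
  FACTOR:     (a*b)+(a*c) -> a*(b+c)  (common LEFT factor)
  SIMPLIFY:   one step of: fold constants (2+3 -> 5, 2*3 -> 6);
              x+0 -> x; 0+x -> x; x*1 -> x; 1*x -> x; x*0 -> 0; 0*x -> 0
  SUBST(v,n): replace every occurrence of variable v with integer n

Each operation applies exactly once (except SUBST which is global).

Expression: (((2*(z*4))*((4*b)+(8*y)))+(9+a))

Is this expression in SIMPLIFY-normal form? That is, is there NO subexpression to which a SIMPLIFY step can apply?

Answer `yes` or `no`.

Answer: yes

Derivation:
Expression: (((2*(z*4))*((4*b)+(8*y)))+(9+a))
Scanning for simplifiable subexpressions (pre-order)...
  at root: (((2*(z*4))*((4*b)+(8*y)))+(9+a)) (not simplifiable)
  at L: ((2*(z*4))*((4*b)+(8*y))) (not simplifiable)
  at LL: (2*(z*4)) (not simplifiable)
  at LLR: (z*4) (not simplifiable)
  at LR: ((4*b)+(8*y)) (not simplifiable)
  at LRL: (4*b) (not simplifiable)
  at LRR: (8*y) (not simplifiable)
  at R: (9+a) (not simplifiable)
Result: no simplifiable subexpression found -> normal form.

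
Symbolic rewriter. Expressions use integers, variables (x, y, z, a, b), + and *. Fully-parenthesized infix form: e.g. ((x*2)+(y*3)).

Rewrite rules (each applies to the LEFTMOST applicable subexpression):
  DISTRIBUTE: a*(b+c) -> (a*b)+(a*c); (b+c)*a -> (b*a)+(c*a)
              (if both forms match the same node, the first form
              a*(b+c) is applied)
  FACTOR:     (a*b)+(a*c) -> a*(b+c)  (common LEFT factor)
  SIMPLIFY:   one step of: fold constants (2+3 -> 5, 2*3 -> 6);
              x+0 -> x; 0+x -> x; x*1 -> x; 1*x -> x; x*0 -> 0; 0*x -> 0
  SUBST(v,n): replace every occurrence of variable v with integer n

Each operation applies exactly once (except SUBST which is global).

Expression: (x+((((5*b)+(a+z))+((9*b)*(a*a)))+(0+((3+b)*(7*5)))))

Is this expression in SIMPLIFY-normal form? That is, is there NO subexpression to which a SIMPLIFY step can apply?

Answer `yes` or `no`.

Answer: no

Derivation:
Expression: (x+((((5*b)+(a+z))+((9*b)*(a*a)))+(0+((3+b)*(7*5)))))
Scanning for simplifiable subexpressions (pre-order)...
  at root: (x+((((5*b)+(a+z))+((9*b)*(a*a)))+(0+((3+b)*(7*5))))) (not simplifiable)
  at R: ((((5*b)+(a+z))+((9*b)*(a*a)))+(0+((3+b)*(7*5)))) (not simplifiable)
  at RL: (((5*b)+(a+z))+((9*b)*(a*a))) (not simplifiable)
  at RLL: ((5*b)+(a+z)) (not simplifiable)
  at RLLL: (5*b) (not simplifiable)
  at RLLR: (a+z) (not simplifiable)
  at RLR: ((9*b)*(a*a)) (not simplifiable)
  at RLRL: (9*b) (not simplifiable)
  at RLRR: (a*a) (not simplifiable)
  at RR: (0+((3+b)*(7*5))) (SIMPLIFIABLE)
  at RRR: ((3+b)*(7*5)) (not simplifiable)
  at RRRL: (3+b) (not simplifiable)
  at RRRR: (7*5) (SIMPLIFIABLE)
Found simplifiable subexpr at path RR: (0+((3+b)*(7*5)))
One SIMPLIFY step would give: (x+((((5*b)+(a+z))+((9*b)*(a*a)))+((3+b)*(7*5))))
-> NOT in normal form.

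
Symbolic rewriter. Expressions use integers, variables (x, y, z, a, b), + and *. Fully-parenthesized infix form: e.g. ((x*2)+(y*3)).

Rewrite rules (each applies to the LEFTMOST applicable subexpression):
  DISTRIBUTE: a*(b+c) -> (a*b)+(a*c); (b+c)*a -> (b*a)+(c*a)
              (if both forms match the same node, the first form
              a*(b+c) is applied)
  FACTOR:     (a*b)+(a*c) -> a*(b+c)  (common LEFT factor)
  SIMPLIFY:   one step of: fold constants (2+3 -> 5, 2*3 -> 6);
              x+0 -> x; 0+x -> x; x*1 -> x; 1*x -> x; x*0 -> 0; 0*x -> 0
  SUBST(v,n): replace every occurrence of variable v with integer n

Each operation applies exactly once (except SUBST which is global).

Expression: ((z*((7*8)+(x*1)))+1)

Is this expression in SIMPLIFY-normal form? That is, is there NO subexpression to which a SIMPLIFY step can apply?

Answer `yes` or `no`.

Answer: no

Derivation:
Expression: ((z*((7*8)+(x*1)))+1)
Scanning for simplifiable subexpressions (pre-order)...
  at root: ((z*((7*8)+(x*1)))+1) (not simplifiable)
  at L: (z*((7*8)+(x*1))) (not simplifiable)
  at LR: ((7*8)+(x*1)) (not simplifiable)
  at LRL: (7*8) (SIMPLIFIABLE)
  at LRR: (x*1) (SIMPLIFIABLE)
Found simplifiable subexpr at path LRL: (7*8)
One SIMPLIFY step would give: ((z*(56+(x*1)))+1)
-> NOT in normal form.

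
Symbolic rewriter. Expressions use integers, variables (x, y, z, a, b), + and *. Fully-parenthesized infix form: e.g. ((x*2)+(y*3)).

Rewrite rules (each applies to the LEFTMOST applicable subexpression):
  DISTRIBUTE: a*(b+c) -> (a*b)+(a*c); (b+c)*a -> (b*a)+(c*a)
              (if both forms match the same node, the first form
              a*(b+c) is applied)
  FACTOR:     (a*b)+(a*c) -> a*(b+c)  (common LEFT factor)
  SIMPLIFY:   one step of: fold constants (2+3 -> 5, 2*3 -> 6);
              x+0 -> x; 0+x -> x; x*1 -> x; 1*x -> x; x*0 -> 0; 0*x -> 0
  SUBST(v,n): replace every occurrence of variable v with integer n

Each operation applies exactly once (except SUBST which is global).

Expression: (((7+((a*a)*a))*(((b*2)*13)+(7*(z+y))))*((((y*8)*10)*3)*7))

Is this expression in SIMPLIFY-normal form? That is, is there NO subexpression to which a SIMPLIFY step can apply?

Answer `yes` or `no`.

Answer: yes

Derivation:
Expression: (((7+((a*a)*a))*(((b*2)*13)+(7*(z+y))))*((((y*8)*10)*3)*7))
Scanning for simplifiable subexpressions (pre-order)...
  at root: (((7+((a*a)*a))*(((b*2)*13)+(7*(z+y))))*((((y*8)*10)*3)*7)) (not simplifiable)
  at L: ((7+((a*a)*a))*(((b*2)*13)+(7*(z+y)))) (not simplifiable)
  at LL: (7+((a*a)*a)) (not simplifiable)
  at LLR: ((a*a)*a) (not simplifiable)
  at LLRL: (a*a) (not simplifiable)
  at LR: (((b*2)*13)+(7*(z+y))) (not simplifiable)
  at LRL: ((b*2)*13) (not simplifiable)
  at LRLL: (b*2) (not simplifiable)
  at LRR: (7*(z+y)) (not simplifiable)
  at LRRR: (z+y) (not simplifiable)
  at R: ((((y*8)*10)*3)*7) (not simplifiable)
  at RL: (((y*8)*10)*3) (not simplifiable)
  at RLL: ((y*8)*10) (not simplifiable)
  at RLLL: (y*8) (not simplifiable)
Result: no simplifiable subexpression found -> normal form.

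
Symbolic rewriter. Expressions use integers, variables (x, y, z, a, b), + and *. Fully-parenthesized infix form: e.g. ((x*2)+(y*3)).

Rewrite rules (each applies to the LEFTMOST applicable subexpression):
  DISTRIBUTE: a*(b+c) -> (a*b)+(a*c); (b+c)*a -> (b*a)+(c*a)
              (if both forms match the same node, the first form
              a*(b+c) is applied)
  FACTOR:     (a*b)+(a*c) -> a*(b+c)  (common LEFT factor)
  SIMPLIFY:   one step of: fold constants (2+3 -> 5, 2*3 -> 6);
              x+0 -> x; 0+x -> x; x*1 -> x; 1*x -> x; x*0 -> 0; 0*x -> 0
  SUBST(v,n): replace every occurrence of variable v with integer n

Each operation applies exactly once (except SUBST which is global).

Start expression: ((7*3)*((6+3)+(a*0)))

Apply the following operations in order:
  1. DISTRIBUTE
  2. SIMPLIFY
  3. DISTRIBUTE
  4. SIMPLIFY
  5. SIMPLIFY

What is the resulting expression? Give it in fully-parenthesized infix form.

Answer: ((126+63)+((7*3)*(a*0)))

Derivation:
Start: ((7*3)*((6+3)+(a*0)))
Apply DISTRIBUTE at root (target: ((7*3)*((6+3)+(a*0)))): ((7*3)*((6+3)+(a*0))) -> (((7*3)*(6+3))+((7*3)*(a*0)))
Apply SIMPLIFY at LL (target: (7*3)): (((7*3)*(6+3))+((7*3)*(a*0))) -> ((21*(6+3))+((7*3)*(a*0)))
Apply DISTRIBUTE at L (target: (21*(6+3))): ((21*(6+3))+((7*3)*(a*0))) -> (((21*6)+(21*3))+((7*3)*(a*0)))
Apply SIMPLIFY at LL (target: (21*6)): (((21*6)+(21*3))+((7*3)*(a*0))) -> ((126+(21*3))+((7*3)*(a*0)))
Apply SIMPLIFY at LR (target: (21*3)): ((126+(21*3))+((7*3)*(a*0))) -> ((126+63)+((7*3)*(a*0)))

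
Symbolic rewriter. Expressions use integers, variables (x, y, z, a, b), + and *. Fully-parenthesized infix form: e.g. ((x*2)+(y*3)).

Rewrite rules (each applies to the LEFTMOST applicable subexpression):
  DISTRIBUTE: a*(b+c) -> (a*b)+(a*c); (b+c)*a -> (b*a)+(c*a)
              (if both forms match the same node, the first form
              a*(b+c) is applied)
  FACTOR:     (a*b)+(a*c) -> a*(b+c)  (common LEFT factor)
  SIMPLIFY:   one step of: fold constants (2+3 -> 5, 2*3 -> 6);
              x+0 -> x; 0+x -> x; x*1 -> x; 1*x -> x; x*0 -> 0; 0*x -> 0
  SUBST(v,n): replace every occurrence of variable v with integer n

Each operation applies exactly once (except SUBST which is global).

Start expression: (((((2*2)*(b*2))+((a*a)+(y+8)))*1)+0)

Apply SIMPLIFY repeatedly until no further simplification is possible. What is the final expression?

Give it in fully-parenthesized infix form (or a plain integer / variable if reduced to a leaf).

Start: (((((2*2)*(b*2))+((a*a)+(y+8)))*1)+0)
Step 1: at root: (((((2*2)*(b*2))+((a*a)+(y+8)))*1)+0) -> ((((2*2)*(b*2))+((a*a)+(y+8)))*1); overall: (((((2*2)*(b*2))+((a*a)+(y+8)))*1)+0) -> ((((2*2)*(b*2))+((a*a)+(y+8)))*1)
Step 2: at root: ((((2*2)*(b*2))+((a*a)+(y+8)))*1) -> (((2*2)*(b*2))+((a*a)+(y+8))); overall: ((((2*2)*(b*2))+((a*a)+(y+8)))*1) -> (((2*2)*(b*2))+((a*a)+(y+8)))
Step 3: at LL: (2*2) -> 4; overall: (((2*2)*(b*2))+((a*a)+(y+8))) -> ((4*(b*2))+((a*a)+(y+8)))
Fixed point: ((4*(b*2))+((a*a)+(y+8)))

Answer: ((4*(b*2))+((a*a)+(y+8)))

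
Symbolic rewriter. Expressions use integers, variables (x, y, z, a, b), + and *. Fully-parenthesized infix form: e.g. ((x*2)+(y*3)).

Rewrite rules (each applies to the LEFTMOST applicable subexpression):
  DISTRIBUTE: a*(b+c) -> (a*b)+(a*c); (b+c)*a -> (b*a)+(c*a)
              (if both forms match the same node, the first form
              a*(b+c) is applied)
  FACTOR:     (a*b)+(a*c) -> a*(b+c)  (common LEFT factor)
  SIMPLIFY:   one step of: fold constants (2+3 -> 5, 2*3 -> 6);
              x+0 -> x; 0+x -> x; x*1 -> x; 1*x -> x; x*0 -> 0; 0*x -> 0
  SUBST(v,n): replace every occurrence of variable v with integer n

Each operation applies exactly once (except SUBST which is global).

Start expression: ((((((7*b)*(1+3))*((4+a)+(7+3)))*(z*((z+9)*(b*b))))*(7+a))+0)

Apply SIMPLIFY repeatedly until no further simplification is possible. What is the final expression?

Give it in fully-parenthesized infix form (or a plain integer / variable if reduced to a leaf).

Answer: (((((7*b)*4)*((4+a)+10))*(z*((z+9)*(b*b))))*(7+a))

Derivation:
Start: ((((((7*b)*(1+3))*((4+a)+(7+3)))*(z*((z+9)*(b*b))))*(7+a))+0)
Step 1: at root: ((((((7*b)*(1+3))*((4+a)+(7+3)))*(z*((z+9)*(b*b))))*(7+a))+0) -> (((((7*b)*(1+3))*((4+a)+(7+3)))*(z*((z+9)*(b*b))))*(7+a)); overall: ((((((7*b)*(1+3))*((4+a)+(7+3)))*(z*((z+9)*(b*b))))*(7+a))+0) -> (((((7*b)*(1+3))*((4+a)+(7+3)))*(z*((z+9)*(b*b))))*(7+a))
Step 2: at LLLR: (1+3) -> 4; overall: (((((7*b)*(1+3))*((4+a)+(7+3)))*(z*((z+9)*(b*b))))*(7+a)) -> (((((7*b)*4)*((4+a)+(7+3)))*(z*((z+9)*(b*b))))*(7+a))
Step 3: at LLRR: (7+3) -> 10; overall: (((((7*b)*4)*((4+a)+(7+3)))*(z*((z+9)*(b*b))))*(7+a)) -> (((((7*b)*4)*((4+a)+10))*(z*((z+9)*(b*b))))*(7+a))
Fixed point: (((((7*b)*4)*((4+a)+10))*(z*((z+9)*(b*b))))*(7+a))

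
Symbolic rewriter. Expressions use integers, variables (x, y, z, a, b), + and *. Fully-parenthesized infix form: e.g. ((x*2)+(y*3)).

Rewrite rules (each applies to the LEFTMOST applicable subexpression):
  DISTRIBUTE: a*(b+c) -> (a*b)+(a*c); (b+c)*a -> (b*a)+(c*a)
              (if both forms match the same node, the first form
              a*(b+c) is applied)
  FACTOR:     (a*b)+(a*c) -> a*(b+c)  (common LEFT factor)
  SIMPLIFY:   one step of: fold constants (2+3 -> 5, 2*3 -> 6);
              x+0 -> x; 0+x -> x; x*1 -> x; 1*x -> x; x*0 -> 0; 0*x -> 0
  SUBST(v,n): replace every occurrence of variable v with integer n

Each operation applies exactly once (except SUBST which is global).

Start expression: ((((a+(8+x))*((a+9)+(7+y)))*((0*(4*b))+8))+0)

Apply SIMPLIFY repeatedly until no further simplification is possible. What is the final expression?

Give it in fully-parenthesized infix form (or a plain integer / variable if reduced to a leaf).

Start: ((((a+(8+x))*((a+9)+(7+y)))*((0*(4*b))+8))+0)
Step 1: at root: ((((a+(8+x))*((a+9)+(7+y)))*((0*(4*b))+8))+0) -> (((a+(8+x))*((a+9)+(7+y)))*((0*(4*b))+8)); overall: ((((a+(8+x))*((a+9)+(7+y)))*((0*(4*b))+8))+0) -> (((a+(8+x))*((a+9)+(7+y)))*((0*(4*b))+8))
Step 2: at RL: (0*(4*b)) -> 0; overall: (((a+(8+x))*((a+9)+(7+y)))*((0*(4*b))+8)) -> (((a+(8+x))*((a+9)+(7+y)))*(0+8))
Step 3: at R: (0+8) -> 8; overall: (((a+(8+x))*((a+9)+(7+y)))*(0+8)) -> (((a+(8+x))*((a+9)+(7+y)))*8)
Fixed point: (((a+(8+x))*((a+9)+(7+y)))*8)

Answer: (((a+(8+x))*((a+9)+(7+y)))*8)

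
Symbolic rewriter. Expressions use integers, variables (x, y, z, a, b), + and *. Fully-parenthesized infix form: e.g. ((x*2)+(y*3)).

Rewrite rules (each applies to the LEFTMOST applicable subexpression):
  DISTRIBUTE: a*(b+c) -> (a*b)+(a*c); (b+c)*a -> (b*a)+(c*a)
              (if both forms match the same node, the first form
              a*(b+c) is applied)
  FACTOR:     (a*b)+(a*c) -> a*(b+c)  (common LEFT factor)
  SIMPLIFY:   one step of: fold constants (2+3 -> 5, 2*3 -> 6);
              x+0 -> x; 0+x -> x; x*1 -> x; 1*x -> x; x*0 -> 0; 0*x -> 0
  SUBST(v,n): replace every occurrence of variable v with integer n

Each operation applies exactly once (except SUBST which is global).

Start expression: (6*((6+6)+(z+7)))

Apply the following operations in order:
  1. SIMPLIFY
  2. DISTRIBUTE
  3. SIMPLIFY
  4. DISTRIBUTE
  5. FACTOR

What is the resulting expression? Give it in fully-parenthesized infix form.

Answer: (72+(6*(z+7)))

Derivation:
Start: (6*((6+6)+(z+7)))
Apply SIMPLIFY at RL (target: (6+6)): (6*((6+6)+(z+7))) -> (6*(12+(z+7)))
Apply DISTRIBUTE at root (target: (6*(12+(z+7)))): (6*(12+(z+7))) -> ((6*12)+(6*(z+7)))
Apply SIMPLIFY at L (target: (6*12)): ((6*12)+(6*(z+7))) -> (72+(6*(z+7)))
Apply DISTRIBUTE at R (target: (6*(z+7))): (72+(6*(z+7))) -> (72+((6*z)+(6*7)))
Apply FACTOR at R (target: ((6*z)+(6*7))): (72+((6*z)+(6*7))) -> (72+(6*(z+7)))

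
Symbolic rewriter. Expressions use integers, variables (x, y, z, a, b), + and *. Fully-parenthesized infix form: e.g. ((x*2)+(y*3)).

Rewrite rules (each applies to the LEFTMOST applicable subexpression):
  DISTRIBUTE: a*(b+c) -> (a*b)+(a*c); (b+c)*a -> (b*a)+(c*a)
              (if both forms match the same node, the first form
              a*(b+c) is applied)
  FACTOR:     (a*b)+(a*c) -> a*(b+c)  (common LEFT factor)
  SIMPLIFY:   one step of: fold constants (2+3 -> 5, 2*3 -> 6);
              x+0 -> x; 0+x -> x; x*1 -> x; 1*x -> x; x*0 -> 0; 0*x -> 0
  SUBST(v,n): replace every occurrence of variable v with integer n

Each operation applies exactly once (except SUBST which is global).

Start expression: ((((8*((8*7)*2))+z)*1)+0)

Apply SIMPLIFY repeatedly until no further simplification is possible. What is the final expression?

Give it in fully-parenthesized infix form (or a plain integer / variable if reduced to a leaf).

Start: ((((8*((8*7)*2))+z)*1)+0)
Step 1: at root: ((((8*((8*7)*2))+z)*1)+0) -> (((8*((8*7)*2))+z)*1); overall: ((((8*((8*7)*2))+z)*1)+0) -> (((8*((8*7)*2))+z)*1)
Step 2: at root: (((8*((8*7)*2))+z)*1) -> ((8*((8*7)*2))+z); overall: (((8*((8*7)*2))+z)*1) -> ((8*((8*7)*2))+z)
Step 3: at LRL: (8*7) -> 56; overall: ((8*((8*7)*2))+z) -> ((8*(56*2))+z)
Step 4: at LR: (56*2) -> 112; overall: ((8*(56*2))+z) -> ((8*112)+z)
Step 5: at L: (8*112) -> 896; overall: ((8*112)+z) -> (896+z)
Fixed point: (896+z)

Answer: (896+z)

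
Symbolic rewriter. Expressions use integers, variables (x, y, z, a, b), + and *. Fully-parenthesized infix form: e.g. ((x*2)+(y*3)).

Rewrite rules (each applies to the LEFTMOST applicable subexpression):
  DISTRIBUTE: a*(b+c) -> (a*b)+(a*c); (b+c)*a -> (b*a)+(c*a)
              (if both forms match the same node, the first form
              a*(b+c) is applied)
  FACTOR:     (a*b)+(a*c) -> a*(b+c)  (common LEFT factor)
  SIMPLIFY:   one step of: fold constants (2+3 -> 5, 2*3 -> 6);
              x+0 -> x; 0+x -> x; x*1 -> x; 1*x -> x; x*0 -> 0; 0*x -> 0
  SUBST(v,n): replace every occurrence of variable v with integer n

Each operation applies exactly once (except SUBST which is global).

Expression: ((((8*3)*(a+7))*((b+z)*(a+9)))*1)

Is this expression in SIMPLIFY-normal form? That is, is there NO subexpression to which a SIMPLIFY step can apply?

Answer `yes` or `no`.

Answer: no

Derivation:
Expression: ((((8*3)*(a+7))*((b+z)*(a+9)))*1)
Scanning for simplifiable subexpressions (pre-order)...
  at root: ((((8*3)*(a+7))*((b+z)*(a+9)))*1) (SIMPLIFIABLE)
  at L: (((8*3)*(a+7))*((b+z)*(a+9))) (not simplifiable)
  at LL: ((8*3)*(a+7)) (not simplifiable)
  at LLL: (8*3) (SIMPLIFIABLE)
  at LLR: (a+7) (not simplifiable)
  at LR: ((b+z)*(a+9)) (not simplifiable)
  at LRL: (b+z) (not simplifiable)
  at LRR: (a+9) (not simplifiable)
Found simplifiable subexpr at path root: ((((8*3)*(a+7))*((b+z)*(a+9)))*1)
One SIMPLIFY step would give: (((8*3)*(a+7))*((b+z)*(a+9)))
-> NOT in normal form.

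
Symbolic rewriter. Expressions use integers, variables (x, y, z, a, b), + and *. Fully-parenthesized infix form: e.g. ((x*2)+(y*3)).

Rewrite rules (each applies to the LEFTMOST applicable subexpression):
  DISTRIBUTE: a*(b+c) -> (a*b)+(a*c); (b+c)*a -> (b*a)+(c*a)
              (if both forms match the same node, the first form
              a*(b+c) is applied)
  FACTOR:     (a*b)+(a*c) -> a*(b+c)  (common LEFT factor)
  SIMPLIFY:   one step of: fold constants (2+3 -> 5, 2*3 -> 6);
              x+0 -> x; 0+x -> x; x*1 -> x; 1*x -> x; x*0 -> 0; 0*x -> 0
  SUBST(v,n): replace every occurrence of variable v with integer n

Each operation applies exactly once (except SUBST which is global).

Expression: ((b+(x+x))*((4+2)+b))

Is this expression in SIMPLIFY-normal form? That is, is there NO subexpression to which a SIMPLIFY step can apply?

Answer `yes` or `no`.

Answer: no

Derivation:
Expression: ((b+(x+x))*((4+2)+b))
Scanning for simplifiable subexpressions (pre-order)...
  at root: ((b+(x+x))*((4+2)+b)) (not simplifiable)
  at L: (b+(x+x)) (not simplifiable)
  at LR: (x+x) (not simplifiable)
  at R: ((4+2)+b) (not simplifiable)
  at RL: (4+2) (SIMPLIFIABLE)
Found simplifiable subexpr at path RL: (4+2)
One SIMPLIFY step would give: ((b+(x+x))*(6+b))
-> NOT in normal form.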